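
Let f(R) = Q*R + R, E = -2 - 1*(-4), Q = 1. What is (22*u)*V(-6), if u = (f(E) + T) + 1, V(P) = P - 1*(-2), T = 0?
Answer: -440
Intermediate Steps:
V(P) = 2 + P (V(P) = P + 2 = 2 + P)
E = 2 (E = -2 + 4 = 2)
f(R) = 2*R (f(R) = 1*R + R = R + R = 2*R)
u = 5 (u = (2*2 + 0) + 1 = (4 + 0) + 1 = 4 + 1 = 5)
(22*u)*V(-6) = (22*5)*(2 - 6) = 110*(-4) = -440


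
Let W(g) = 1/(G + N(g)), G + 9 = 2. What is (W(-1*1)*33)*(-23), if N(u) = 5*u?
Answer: 253/4 ≈ 63.250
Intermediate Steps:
G = -7 (G = -9 + 2 = -7)
W(g) = 1/(-7 + 5*g)
(W(-1*1)*33)*(-23) = (33/(-7 + 5*(-1*1)))*(-23) = (33/(-7 + 5*(-1)))*(-23) = (33/(-7 - 5))*(-23) = (33/(-12))*(-23) = -1/12*33*(-23) = -11/4*(-23) = 253/4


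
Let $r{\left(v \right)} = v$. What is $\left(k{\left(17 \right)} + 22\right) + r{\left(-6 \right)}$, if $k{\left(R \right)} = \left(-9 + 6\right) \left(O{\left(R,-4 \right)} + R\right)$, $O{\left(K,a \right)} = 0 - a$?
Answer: $-47$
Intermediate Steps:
$O{\left(K,a \right)} = - a$
$k{\left(R \right)} = -12 - 3 R$ ($k{\left(R \right)} = \left(-9 + 6\right) \left(\left(-1\right) \left(-4\right) + R\right) = - 3 \left(4 + R\right) = -12 - 3 R$)
$\left(k{\left(17 \right)} + 22\right) + r{\left(-6 \right)} = \left(\left(-12 - 51\right) + 22\right) - 6 = \left(-63 + 22\right) - 6 = -41 - 6 = -47$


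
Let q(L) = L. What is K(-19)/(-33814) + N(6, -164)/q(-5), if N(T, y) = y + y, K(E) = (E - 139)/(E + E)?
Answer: 210728453/3212330 ≈ 65.600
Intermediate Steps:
K(E) = (-139 + E)/(2*E) (K(E) = (-139 + E)/((2*E)) = (-139 + E)*(1/(2*E)) = (-139 + E)/(2*E))
N(T, y) = 2*y
K(-19)/(-33814) + N(6, -164)/q(-5) = ((1/2)*(-139 - 19)/(-19))/(-33814) + (2*(-164))/(-5) = ((1/2)*(-1/19)*(-158))*(-1/33814) - 328*(-1/5) = (79/19)*(-1/33814) + 328/5 = -79/642466 + 328/5 = 210728453/3212330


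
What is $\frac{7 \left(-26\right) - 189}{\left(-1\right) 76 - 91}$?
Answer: $\frac{371}{167} \approx 2.2216$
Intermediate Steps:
$\frac{7 \left(-26\right) - 189}{\left(-1\right) 76 - 91} = \frac{-182 - 189}{-76 - 91} = - \frac{371}{-167} = \left(-371\right) \left(- \frac{1}{167}\right) = \frac{371}{167}$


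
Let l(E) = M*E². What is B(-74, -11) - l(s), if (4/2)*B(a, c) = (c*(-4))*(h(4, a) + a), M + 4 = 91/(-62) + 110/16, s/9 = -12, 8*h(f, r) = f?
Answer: -558969/31 ≈ -18031.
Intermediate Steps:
h(f, r) = f/8
s = -108 (s = 9*(-12) = -108)
M = 349/248 (M = -4 + (91/(-62) + 110/16) = -4 + (91*(-1/62) + 110*(1/16)) = -4 + (-91/62 + 55/8) = -4 + 1341/248 = 349/248 ≈ 1.4073)
B(a, c) = -2*c*(½ + a) (B(a, c) = ((c*(-4))*((⅛)*4 + a))/2 = ((-4*c)*(½ + a))/2 = (-4*c*(½ + a))/2 = -2*c*(½ + a))
l(E) = 349*E²/248
B(-74, -11) - l(s) = -1*(-11)*(1 + 2*(-74)) - 349*(-108)²/248 = -1*(-11)*(1 - 148) - 349*11664/248 = -1*(-11)*(-147) - 1*508842/31 = -1617 - 508842/31 = -558969/31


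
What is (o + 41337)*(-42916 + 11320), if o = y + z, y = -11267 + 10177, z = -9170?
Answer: -981908892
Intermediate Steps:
y = -1090
o = -10260 (o = -1090 - 9170 = -10260)
(o + 41337)*(-42916 + 11320) = (-10260 + 41337)*(-42916 + 11320) = 31077*(-31596) = -981908892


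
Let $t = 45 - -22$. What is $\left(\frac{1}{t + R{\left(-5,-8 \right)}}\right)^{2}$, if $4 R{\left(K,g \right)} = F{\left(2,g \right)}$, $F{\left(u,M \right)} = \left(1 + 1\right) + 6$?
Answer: $\frac{1}{4761} \approx 0.00021004$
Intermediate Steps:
$F{\left(u,M \right)} = 8$ ($F{\left(u,M \right)} = 2 + 6 = 8$)
$R{\left(K,g \right)} = 2$ ($R{\left(K,g \right)} = \frac{1}{4} \cdot 8 = 2$)
$t = 67$ ($t = 45 + 22 = 67$)
$\left(\frac{1}{t + R{\left(-5,-8 \right)}}\right)^{2} = \left(\frac{1}{67 + 2}\right)^{2} = \left(\frac{1}{69}\right)^{2} = \frac{1}{4761}$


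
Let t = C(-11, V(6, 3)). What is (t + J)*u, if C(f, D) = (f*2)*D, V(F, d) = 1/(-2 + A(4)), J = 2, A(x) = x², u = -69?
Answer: -207/7 ≈ -29.571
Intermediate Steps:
V(F, d) = 1/14 (V(F, d) = 1/(-2 + 4²) = 1/(-2 + 16) = 1/14)
C(f, D) = 2*D*f (C(f, D) = (2*f)*D = 2*D*f)
t = -11/7 (t = 2*(1/14)*(-11) = -11/7 ≈ -1.5714)
(t + J)*u = (-11/7 + 2)*(-69) = (3/7)*(-69) = -207/7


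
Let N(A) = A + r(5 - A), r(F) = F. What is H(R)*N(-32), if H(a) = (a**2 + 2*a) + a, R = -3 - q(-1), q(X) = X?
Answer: -10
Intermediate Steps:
R = -2 (R = -3 - 1*(-1) = -3 + 1 = -2)
H(a) = a**2 + 3*a
N(A) = 5 (N(A) = A + (5 - A) = 5)
H(R)*N(-32) = -2*(3 - 2)*5 = -2*1*5 = -2*5 = -10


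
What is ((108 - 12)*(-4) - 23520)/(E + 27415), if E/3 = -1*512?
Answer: -23904/25879 ≈ -0.92368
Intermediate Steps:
E = -1536 (E = 3*(-1*512) = 3*(-512) = -1536)
((108 - 12)*(-4) - 23520)/(E + 27415) = ((108 - 12)*(-4) - 23520)/(-1536 + 27415) = (96*(-4) - 23520)/25879 = (-384 - 23520)*(1/25879) = -23904*1/25879 = -23904/25879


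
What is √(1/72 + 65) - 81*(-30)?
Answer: 2430 + √9362/12 ≈ 2438.1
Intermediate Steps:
√(1/72 + 65) - 81*(-30) = √(1/72 + 65) + 2430 = √(4681/72) + 2430 = √9362/12 + 2430 = 2430 + √9362/12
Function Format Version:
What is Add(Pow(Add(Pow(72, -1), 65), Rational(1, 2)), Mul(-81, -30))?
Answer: Add(2430, Mul(Rational(1, 12), Pow(9362, Rational(1, 2)))) ≈ 2438.1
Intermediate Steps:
Add(Pow(Add(Pow(72, -1), 65), Rational(1, 2)), Mul(-81, -30)) = Add(Pow(Add(Rational(1, 72), 65), Rational(1, 2)), 2430) = Add(Pow(Rational(4681, 72), Rational(1, 2)), 2430) = Add(Mul(Rational(1, 12), Pow(9362, Rational(1, 2))), 2430) = Add(2430, Mul(Rational(1, 12), Pow(9362, Rational(1, 2))))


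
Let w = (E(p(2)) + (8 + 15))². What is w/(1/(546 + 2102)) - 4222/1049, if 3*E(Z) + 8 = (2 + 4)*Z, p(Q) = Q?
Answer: 14802602410/9441 ≈ 1.5679e+6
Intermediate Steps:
E(Z) = -8/3 + 2*Z (E(Z) = -8/3 + ((2 + 4)*Z)/3 = -8/3 + (6*Z)/3 = -8/3 + 2*Z)
w = 5329/9 (w = ((-8/3 + 2*2) + (8 + 15))² = ((-8/3 + 4) + 23)² = (4/3 + 23)² = (73/3)² = 5329/9 ≈ 592.11)
w/(1/(546 + 2102)) - 4222/1049 = 5329/(9*(1/(546 + 2102))) - 4222/1049 = 5329/(9*(1/2648)) - 4222*1/1049 = 5329/(9*(1/2648)) - 4222/1049 = (5329/9)*2648 - 4222/1049 = 14111192/9 - 4222/1049 = 14802602410/9441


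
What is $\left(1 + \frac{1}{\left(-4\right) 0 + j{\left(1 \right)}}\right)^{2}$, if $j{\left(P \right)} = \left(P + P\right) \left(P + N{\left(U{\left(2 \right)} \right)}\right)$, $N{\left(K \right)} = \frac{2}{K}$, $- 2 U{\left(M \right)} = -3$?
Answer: $\frac{289}{196} \approx 1.4745$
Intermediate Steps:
$U{\left(M \right)} = \frac{3}{2}$ ($U{\left(M \right)} = \left(- \frac{1}{2}\right) \left(-3\right) = \frac{3}{2}$)
$j{\left(P \right)} = 2 P \left(\frac{4}{3} + P\right)$ ($j{\left(P \right)} = \left(P + P\right) \left(P + \frac{2}{\frac{3}{2}}\right) = 2 P \left(P + 2 \cdot \frac{2}{3}\right) = 2 P \left(P + \frac{4}{3}\right) = 2 P \left(\frac{4}{3} + P\right)$)
$\left(1 + \frac{1}{\left(-4\right) 0 + j{\left(1 \right)}}\right)^{2} = \left(1 + \frac{1}{\left(-4\right) 0 + \frac{2}{3} \cdot 1 \left(4 + 3 \cdot 1\right)}\right)^{2} = \left(1 + \frac{1}{0 + \frac{2}{3} \cdot 1 \left(4 + 3\right)}\right)^{2} = \left(1 + \frac{1}{0 + \frac{2}{3} \cdot 1 \cdot 7}\right)^{2} = \left(1 + \frac{1}{0 + \frac{14}{3}}\right)^{2} = \left(1 + \frac{1}{\frac{14}{3}}\right)^{2} = \left(1 + \frac{3}{14}\right)^{2} = \left(\frac{17}{14}\right)^{2} = \frac{289}{196}$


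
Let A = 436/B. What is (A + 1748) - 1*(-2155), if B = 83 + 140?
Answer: 870805/223 ≈ 3905.0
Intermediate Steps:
B = 223
A = 436/223 ≈ 1.9552
(A + 1748) - 1*(-2155) = (436/223 + 1748) - 1*(-2155) = 390240/223 + 2155 = 870805/223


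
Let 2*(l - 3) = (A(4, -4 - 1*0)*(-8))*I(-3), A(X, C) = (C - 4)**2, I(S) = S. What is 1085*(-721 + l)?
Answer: 54250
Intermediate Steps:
A(X, C) = (-4 + C)**2
l = 771 (l = 3 + (((-4 + (-4 - 1*0))**2*(-8))*(-3))/2 = 3 + (((-4 + (-4 + 0))**2*(-8))*(-3))/2 = 3 + (((-4 - 4)**2*(-8))*(-3))/2 = 3 + (((-8)**2*(-8))*(-3))/2 = 3 + ((64*(-8))*(-3))/2 = 3 + (-512*(-3))/2 = 3 + (1/2)*1536 = 3 + 768 = 771)
1085*(-721 + l) = 1085*(-721 + 771) = 1085*50 = 54250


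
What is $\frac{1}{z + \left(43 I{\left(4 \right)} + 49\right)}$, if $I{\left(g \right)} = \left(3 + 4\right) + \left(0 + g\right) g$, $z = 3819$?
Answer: $\frac{1}{4857} \approx 0.00020589$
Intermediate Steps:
$I{\left(g \right)} = 7 + g^{2}$ ($I{\left(g \right)} = 7 + g g = 7 + g^{2}$)
$\frac{1}{z + \left(43 I{\left(4 \right)} + 49\right)} = \frac{1}{3819 + \left(43 \left(7 + 4^{2}\right) + 49\right)} = \frac{1}{3819 + \left(43 \left(7 + 16\right) + 49\right)} = \frac{1}{3819 + \left(43 \cdot 23 + 49\right)} = \frac{1}{3819 + \left(989 + 49\right)} = \frac{1}{3819 + 1038} = \frac{1}{4857}$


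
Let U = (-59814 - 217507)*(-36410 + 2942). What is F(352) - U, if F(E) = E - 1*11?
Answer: -9281378887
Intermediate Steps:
F(E) = -11 + E (F(E) = E - 11 = -11 + E)
U = 9281379228 (U = -277321*(-33468) = 9281379228)
F(352) - U = (-11 + 352) - 1*9281379228 = 341 - 9281379228 = -9281378887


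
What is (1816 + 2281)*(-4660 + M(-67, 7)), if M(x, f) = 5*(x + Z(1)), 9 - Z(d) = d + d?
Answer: -20321120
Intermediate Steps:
Z(d) = 9 - 2*d (Z(d) = 9 - (d + d) = 9 - 2*d)
M(x, f) = 35 + 5*x (M(x, f) = 5*(x + (9 - 2*1)) = 5*(x + (9 - 2)) = 5*(x + 7) = 5*(7 + x) = 35 + 5*x)
(1816 + 2281)*(-4660 + M(-67, 7)) = (1816 + 2281)*(-4660 + (35 + 5*(-67))) = 4097*(-4660 + (35 - 335)) = 4097*(-4660 - 300) = 4097*(-4960) = -20321120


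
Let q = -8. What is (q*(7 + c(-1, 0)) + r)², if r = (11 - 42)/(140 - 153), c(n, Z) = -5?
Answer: 31329/169 ≈ 185.38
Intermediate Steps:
r = 31/13 (r = -31/(-13) = -31*(-1/13) = 31/13 ≈ 2.3846)
(q*(7 + c(-1, 0)) + r)² = (-8*(7 - 5) + 31/13)² = (-8*2 + 31/13)² = (-16 + 31/13)² = (-177/13)² = 31329/169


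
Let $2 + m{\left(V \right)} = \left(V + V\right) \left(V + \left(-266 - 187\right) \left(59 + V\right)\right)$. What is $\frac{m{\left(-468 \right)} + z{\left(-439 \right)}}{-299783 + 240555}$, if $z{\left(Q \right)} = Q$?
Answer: $\frac{172981665}{59228} \approx 2920.6$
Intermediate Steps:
$m{\left(V \right)} = -2 + 2 V \left(-26727 - 452 V\right)$ ($m{\left(V \right)} = -2 + \left(V + V\right) \left(V + \left(-266 - 187\right) \left(59 + V\right)\right) = -2 + 2 V \left(V - 453 \left(59 + V\right)\right) = -2 + 2 V \left(V - \left(26727 + 453 V\right)\right) = -2 + 2 V \left(-26727 - 452 V\right)$)
$\frac{m{\left(-468 \right)} + z{\left(-439 \right)}}{-299783 + 240555} = \frac{\left(-2 - -25016472 - 904 \left(-468\right)^{2}\right) - 439}{-299783 + 240555} = \frac{\left(-2 + 25016472 - 197997696\right) - 439}{-59228} = \left(\left(-2 + 25016472 - 197997696\right) - 439\right) \left(- \frac{1}{59228}\right) = \left(-172981226 - 439\right) \left(- \frac{1}{59228}\right) = \left(-172981665\right) \left(- \frac{1}{59228}\right) = \frac{172981665}{59228}$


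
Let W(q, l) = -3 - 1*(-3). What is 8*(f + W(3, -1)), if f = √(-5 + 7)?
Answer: 8*√2 ≈ 11.314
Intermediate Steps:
W(q, l) = 0 (W(q, l) = -3 + 3 = 0)
f = √2 ≈ 1.4142
8*(f + W(3, -1)) = 8*(√2 + 0) = 8*√2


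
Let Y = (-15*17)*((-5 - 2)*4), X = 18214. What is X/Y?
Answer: 1301/510 ≈ 2.5510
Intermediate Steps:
Y = 7140 (Y = -(-1785)*4 = -255*(-28) = 7140)
X/Y = 18214/7140 = 18214*(1/7140) = 1301/510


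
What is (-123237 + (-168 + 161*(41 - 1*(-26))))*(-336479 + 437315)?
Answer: -11355948648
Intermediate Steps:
(-123237 + (-168 + 161*(41 - 1*(-26))))*(-336479 + 437315) = (-123237 + (-168 + 161*(41 + 26)))*100836 = (-123237 + (-168 + 161*67))*100836 = (-123237 + (-168 + 10787))*100836 = (-123237 + 10619)*100836 = -112618*100836 = -11355948648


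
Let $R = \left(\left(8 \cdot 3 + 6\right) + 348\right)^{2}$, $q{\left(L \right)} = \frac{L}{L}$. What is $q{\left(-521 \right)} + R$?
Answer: $142885$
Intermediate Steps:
$q{\left(L \right)} = 1$
$R = 142884$ ($R = \left(\left(24 + 6\right) + 348\right)^{2} = \left(30 + 348\right)^{2} = 378^{2} = 142884$)
$q{\left(-521 \right)} + R = 1 + 142884 = 142885$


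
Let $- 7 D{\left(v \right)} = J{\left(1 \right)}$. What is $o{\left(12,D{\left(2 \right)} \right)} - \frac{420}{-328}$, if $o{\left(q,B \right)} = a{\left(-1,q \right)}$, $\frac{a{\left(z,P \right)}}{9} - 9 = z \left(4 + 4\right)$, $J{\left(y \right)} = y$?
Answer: $\frac{843}{82} \approx 10.28$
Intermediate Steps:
$D{\left(v \right)} = - \frac{1}{7}$ ($D{\left(v \right)} = \left(- \frac{1}{7}\right) 1 = - \frac{1}{7}$)
$a{\left(z,P \right)} = 81 + 72 z$ ($a{\left(z,P \right)} = 81 + 9 z \left(4 + 4\right) = 81 + 9 z 8 = 81 + 9 \cdot 8 z = 81 + 72 z$)
$o{\left(q,B \right)} = 9$ ($o{\left(q,B \right)} = 81 + 72 \left(-1\right) = 81 - 72 = 9$)
$o{\left(12,D{\left(2 \right)} \right)} - \frac{420}{-328} = 9 - \frac{420}{-328} = 9 - - \frac{105}{82} = 9 + \frac{105}{82} = \frac{843}{82}$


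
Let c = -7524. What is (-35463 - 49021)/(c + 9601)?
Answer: -84484/2077 ≈ -40.676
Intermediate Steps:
(-35463 - 49021)/(c + 9601) = (-35463 - 49021)/(-7524 + 9601) = -84484/2077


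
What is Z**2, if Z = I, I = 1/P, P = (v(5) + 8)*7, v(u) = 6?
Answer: 1/9604 ≈ 0.00010412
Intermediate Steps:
P = 98 (P = (6 + 8)*7 = 14*7 = 98)
I = 1/98 ≈ 0.010204
Z = 1/98 ≈ 0.010204
Z**2 = (1/98)**2 = 1/9604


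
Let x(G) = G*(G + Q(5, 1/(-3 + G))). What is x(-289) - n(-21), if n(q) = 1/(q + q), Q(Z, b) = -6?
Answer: 3580711/42 ≈ 85255.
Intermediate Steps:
n(q) = 1/(2*q)
x(G) = G*(-6 + G) (x(G) = G*(G - 6) = G*(-6 + G))
x(-289) - n(-21) = -289*(-6 - 289) - 1/(2*(-21)) = -289*(-295) - (-1)/(2*21) = 85255 - 1*(-1/42) = 85255 + 1/42 = 3580711/42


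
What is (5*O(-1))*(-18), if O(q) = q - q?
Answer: 0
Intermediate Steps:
O(q) = 0
(5*O(-1))*(-18) = (5*0)*(-18) = 0*(-18) = 0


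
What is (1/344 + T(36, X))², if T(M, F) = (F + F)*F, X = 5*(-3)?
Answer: 23963349601/118336 ≈ 2.0250e+5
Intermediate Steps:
X = -15
T(M, F) = 2*F² (T(M, F) = (2*F)*F = 2*F²)
(1/344 + T(36, X))² = (1/344 + 2*(-15)²)² = (1/344 + 2*225)² = (1/344 + 450)² = (154801/344)² = 23963349601/118336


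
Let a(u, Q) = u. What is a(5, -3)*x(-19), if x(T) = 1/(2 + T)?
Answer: -5/17 ≈ -0.29412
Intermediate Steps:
a(5, -3)*x(-19) = 5/(2 - 19) = 5/(-17) = 5*(-1/17) = -5/17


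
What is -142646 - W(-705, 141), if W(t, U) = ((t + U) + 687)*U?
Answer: -159989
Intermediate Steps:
W(t, U) = U*(687 + U + t) (W(t, U) = ((U + t) + 687)*U = (687 + U + t)*U = U*(687 + U + t))
-142646 - W(-705, 141) = -142646 - 141*(687 + 141 - 705) = -142646 - 141*123 = -142646 - 1*17343 = -142646 - 17343 = -159989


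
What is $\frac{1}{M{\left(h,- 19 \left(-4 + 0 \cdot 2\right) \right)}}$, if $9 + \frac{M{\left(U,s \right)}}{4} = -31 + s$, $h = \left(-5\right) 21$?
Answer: $\frac{1}{144} \approx 0.0069444$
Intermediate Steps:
$h = -105$
$M{\left(U,s \right)} = -160 + 4 s$ ($M{\left(U,s \right)} = -36 + 4 \left(-31 + s\right) = -36 + \left(-124 + 4 s\right) = -160 + 4 s$)
$\frac{1}{M{\left(h,- 19 \left(-4 + 0 \cdot 2\right) \right)}} = \frac{1}{-160 + 4 \left(- 19 \left(-4 + 0 \cdot 2\right)\right)} = \frac{1}{-160 + 4 \left(- 19 \left(-4 + 0\right)\right)} = \frac{1}{-160 + 4 \left(\left(-19\right) \left(-4\right)\right)} = \frac{1}{-160 + 4 \cdot 76} = \frac{1}{-160 + 304} = \frac{1}{144}$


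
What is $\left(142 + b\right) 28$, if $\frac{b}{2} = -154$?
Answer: $-4648$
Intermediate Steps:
$b = -308$ ($b = 2 \left(-154\right) = -308$)
$\left(142 + b\right) 28 = \left(142 - 308\right) 28 = \left(-166\right) 28 = -4648$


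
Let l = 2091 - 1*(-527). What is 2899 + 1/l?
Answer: 7589583/2618 ≈ 2899.0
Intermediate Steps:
l = 2618 (l = 2091 + 527 = 2618)
2899 + 1/l = 2899 + 1/2618 = 7589583/2618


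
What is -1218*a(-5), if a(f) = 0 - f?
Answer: -6090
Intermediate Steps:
a(f) = -f
-1218*a(-5) = -(-1218)*(-5) = -1218*5 = -6090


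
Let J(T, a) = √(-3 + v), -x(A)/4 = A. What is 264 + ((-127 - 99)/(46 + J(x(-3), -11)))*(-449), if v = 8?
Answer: 5225108/2111 - 101474*√5/2111 ≈ 2367.7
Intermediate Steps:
x(A) = -4*A
J(T, a) = √5 (J(T, a) = √(-3 + 8) = √5)
264 + ((-127 - 99)/(46 + J(x(-3), -11)))*(-449) = 264 + ((-127 - 99)/(46 + √5))*(-449) = 264 - 226/(46 + √5)*(-449) = 264 + 101474/(46 + √5)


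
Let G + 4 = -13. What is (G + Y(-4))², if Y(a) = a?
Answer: 441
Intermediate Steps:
G = -17 (G = -4 - 13 = -17)
(G + Y(-4))² = (-17 - 4)² = (-21)² = 441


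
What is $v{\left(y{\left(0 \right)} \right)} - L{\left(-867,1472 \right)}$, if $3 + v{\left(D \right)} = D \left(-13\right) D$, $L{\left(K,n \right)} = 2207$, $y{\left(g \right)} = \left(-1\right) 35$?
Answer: $-18135$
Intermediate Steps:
$y{\left(g \right)} = -35$
$v{\left(D \right)} = -3 - 13 D^{2}$ ($v{\left(D \right)} = -3 + D \left(-13\right) D = -3 + - 13 D D = -3 - 13 D^{2}$)
$v{\left(y{\left(0 \right)} \right)} - L{\left(-867,1472 \right)} = \left(-3 - 13 \left(-35\right)^{2}\right) - 2207 = \left(-3 - 15925\right) - 2207 = -15928 - 2207 = -18135$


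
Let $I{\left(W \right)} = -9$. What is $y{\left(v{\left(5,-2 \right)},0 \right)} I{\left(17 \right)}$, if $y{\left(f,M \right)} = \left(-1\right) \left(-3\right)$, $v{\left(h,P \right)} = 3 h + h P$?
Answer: $-27$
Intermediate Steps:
$v{\left(h,P \right)} = 3 h + P h$
$y{\left(f,M \right)} = 3$
$y{\left(v{\left(5,-2 \right)},0 \right)} I{\left(17 \right)} = 3 \left(-9\right) = -27$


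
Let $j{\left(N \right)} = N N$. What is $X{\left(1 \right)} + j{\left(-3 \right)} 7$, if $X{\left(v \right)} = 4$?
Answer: $67$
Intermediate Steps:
$j{\left(N \right)} = N^{2}$
$X{\left(1 \right)} + j{\left(-3 \right)} 7 = 4 + \left(-3\right)^{2} \cdot 7 = 4 + 9 \cdot 7 = 4 + 63 = 67$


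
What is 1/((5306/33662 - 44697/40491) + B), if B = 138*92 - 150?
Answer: 227168007/2849834858294 ≈ 7.9713e-5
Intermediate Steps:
B = 12546 (B = 12696 - 150 = 12546)
1/((5306/33662 - 44697/40491) + B) = 1/((5306/33662 - 44697/40491) + 12546) = 1/((5306*(1/33662) - 44697*1/40491) + 12546) = 1/((2653/16831 - 14899/13497) + 12546) = 1/(-214957528/227168007 + 12546) = 1/(2849834858294/227168007) = 227168007/2849834858294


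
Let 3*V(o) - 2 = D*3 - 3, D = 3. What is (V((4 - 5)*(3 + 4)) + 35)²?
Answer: 12769/9 ≈ 1418.8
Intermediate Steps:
V(o) = 8/3 (V(o) = ⅔ + (3*3 - 3)/3 = ⅔ + (9 - 3)/3 = ⅔ + (⅓)*6 = ⅔ + 2 = 8/3)
(V((4 - 5)*(3 + 4)) + 35)² = (8/3 + 35)² = (113/3)² = 12769/9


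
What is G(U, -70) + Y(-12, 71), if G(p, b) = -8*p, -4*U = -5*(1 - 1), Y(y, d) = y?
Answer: -12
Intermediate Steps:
U = 0 (U = -(-5)*(1 - 1)/4 = -(-5)*0/4 = -1/4*0 = 0)
G(U, -70) + Y(-12, 71) = -8*0 - 12 = 0 - 12 = -12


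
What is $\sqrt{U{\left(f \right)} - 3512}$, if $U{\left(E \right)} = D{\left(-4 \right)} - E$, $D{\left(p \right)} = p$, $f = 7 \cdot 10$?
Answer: $i \sqrt{3586} \approx 59.883 i$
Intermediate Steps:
$f = 70$
$U{\left(E \right)} = -4 - E$
$\sqrt{U{\left(f \right)} - 3512} = \sqrt{\left(-4 - 70\right) - 3512} = \sqrt{-74 - 3512} = \sqrt{-3586} = i \sqrt{3586}$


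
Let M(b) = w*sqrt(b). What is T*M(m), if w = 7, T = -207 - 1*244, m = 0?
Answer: 0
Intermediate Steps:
T = -451 (T = -207 - 244 = -451)
M(b) = 7*sqrt(b)
T*M(m) = -3157*sqrt(0) = -3157*0 = -451*0 = 0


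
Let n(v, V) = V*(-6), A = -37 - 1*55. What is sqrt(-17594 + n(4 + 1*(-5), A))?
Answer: I*sqrt(17042) ≈ 130.54*I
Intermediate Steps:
A = -92 (A = -37 - 55 = -92)
n(v, V) = -6*V
sqrt(-17594 + n(4 + 1*(-5), A)) = sqrt(-17594 - 6*(-92)) = sqrt(-17594 + 552) = sqrt(-17042) = I*sqrt(17042)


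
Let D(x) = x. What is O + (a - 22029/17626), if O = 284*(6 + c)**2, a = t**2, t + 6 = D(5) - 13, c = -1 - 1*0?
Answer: 18368181/2518 ≈ 7294.8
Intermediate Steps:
c = -1 (c = -1 + 0 = -1)
t = -14 (t = -6 + (5 - 13) = -6 - 8 = -14)
a = 196 (a = (-14)**2 = 196)
O = 7100 (O = 284*(6 - 1)**2 = 284*5**2 = 284*25 = 7100)
O + (a - 22029/17626) = 7100 + (196 - 22029/17626) = 7100 + (196 - 22029*1/17626) = 7100 + (196 - 3147/2518) = 7100 + 490381/2518 = 18368181/2518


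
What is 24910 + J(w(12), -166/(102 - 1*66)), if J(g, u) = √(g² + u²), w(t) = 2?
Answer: 24910 + √8185/18 ≈ 24915.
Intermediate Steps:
24910 + J(w(12), -166/(102 - 1*66)) = 24910 + √(2² + (-166/(102 - 1*66))²) = 24910 + √(4 + (-166/(102 - 66))²) = 24910 + √(4 + (-166/36)²) = 24910 + √(4 + (-166*1/36)²) = 24910 + √(4 + (-83/18)²) = 24910 + √(4 + 6889/324) = 24910 + √(8185/324) = 24910 + √8185/18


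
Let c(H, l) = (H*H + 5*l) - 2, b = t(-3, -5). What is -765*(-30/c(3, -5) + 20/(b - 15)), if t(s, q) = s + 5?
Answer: -1275/13 ≈ -98.077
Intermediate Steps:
t(s, q) = 5 + s
b = 2 (b = 5 - 3 = 2)
c(H, l) = -2 + H**2 + 5*l (c(H, l) = (H**2 + 5*l) - 2 = -2 + H**2 + 5*l)
-765*(-30/c(3, -5) + 20/(b - 15)) = -765*(-30/(-2 + 3**2 + 5*(-5)) + 20/(2 - 15)) = -765*(-30/(-2 + 9 - 25) + 20/(-13)) = -765*(-30/(-18) + 20*(-1/13)) = -765*(-30*(-1/18) - 20/13) = -765*(5/3 - 20/13) = -765*5/39 = -1275/13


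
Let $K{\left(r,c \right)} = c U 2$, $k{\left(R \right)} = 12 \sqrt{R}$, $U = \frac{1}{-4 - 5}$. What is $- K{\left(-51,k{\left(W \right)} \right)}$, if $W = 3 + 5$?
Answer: $\frac{16 \sqrt{2}}{3} \approx 7.5425$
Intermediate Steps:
$W = 8$
$U = - \frac{1}{9}$ ($U = \frac{1}{-9} = - \frac{1}{9} \approx -0.11111$)
$K{\left(r,c \right)} = - \frac{2 c}{9}$ ($K{\left(r,c \right)} = c \left(- \frac{1}{9}\right) 2 = - \frac{c}{9} \cdot 2 = - \frac{2 c}{9}$)
$- K{\left(-51,k{\left(W \right)} \right)} = - \frac{\left(-2\right) 12 \sqrt{8}}{9} = - \frac{\left(-2\right) 12 \cdot 2 \sqrt{2}}{9} = - \frac{\left(-2\right) 24 \sqrt{2}}{9} = - \frac{\left(-16\right) \sqrt{2}}{3} = \frac{16 \sqrt{2}}{3}$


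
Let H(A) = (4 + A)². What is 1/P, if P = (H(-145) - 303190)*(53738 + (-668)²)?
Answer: -1/141643734258 ≈ -7.0600e-12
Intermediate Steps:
P = -141643734258 (P = ((4 - 145)² - 303190)*(53738 + (-668)²) = ((-141)² - 303190)*(53738 + 446224) = (19881 - 303190)*499962 = -283309*499962 = -141643734258)
1/P = 1/(-141643734258) = -1/141643734258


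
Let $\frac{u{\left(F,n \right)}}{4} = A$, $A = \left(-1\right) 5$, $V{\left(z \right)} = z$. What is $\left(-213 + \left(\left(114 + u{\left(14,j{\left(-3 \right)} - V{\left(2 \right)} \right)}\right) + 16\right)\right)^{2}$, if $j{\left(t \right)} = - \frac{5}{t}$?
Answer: $10609$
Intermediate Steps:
$A = -5$
$u{\left(F,n \right)} = -20$ ($u{\left(F,n \right)} = 4 \left(-5\right) = -20$)
$\left(-213 + \left(\left(114 + u{\left(14,j{\left(-3 \right)} - V{\left(2 \right)} \right)}\right) + 16\right)\right)^{2} = \left(-213 + \left(\left(114 - 20\right) + 16\right)\right)^{2} = \left(-213 + \left(94 + 16\right)\right)^{2} = \left(-213 + 110\right)^{2} = \left(-103\right)^{2} = 10609$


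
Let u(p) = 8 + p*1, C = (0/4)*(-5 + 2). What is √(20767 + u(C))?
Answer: 5*√831 ≈ 144.14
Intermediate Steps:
C = 0 (C = (0*(¼))*(-3) = 0*(-3) = 0)
u(p) = 8 + p
√(20767 + u(C)) = √(20767 + (8 + 0)) = √(20767 + 8) = √20775 = 5*√831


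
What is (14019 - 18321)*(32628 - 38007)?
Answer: 23140458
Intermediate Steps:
(14019 - 18321)*(32628 - 38007) = -4302*(-5379) = 23140458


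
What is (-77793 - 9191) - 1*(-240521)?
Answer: 153537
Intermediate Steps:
(-77793 - 9191) - 1*(-240521) = -86984 + 240521 = 153537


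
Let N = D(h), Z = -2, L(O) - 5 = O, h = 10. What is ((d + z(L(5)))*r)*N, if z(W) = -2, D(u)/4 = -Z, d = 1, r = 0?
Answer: 0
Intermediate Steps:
L(O) = 5 + O
D(u) = 8 (D(u) = 4*(-1*(-2)) = 4*2 = 8)
N = 8
((d + z(L(5)))*r)*N = ((1 - 2)*0)*8 = -1*0*8 = 0*8 = 0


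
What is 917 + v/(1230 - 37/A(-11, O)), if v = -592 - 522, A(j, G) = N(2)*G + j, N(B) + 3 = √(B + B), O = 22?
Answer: 37218197/40627 ≈ 916.09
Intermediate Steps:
N(B) = -3 + √2*√B (N(B) = -3 + √(B + B) = -3 + √(2*B) = -3 + √2*√B)
A(j, G) = j - G (A(j, G) = (-3 + √2*√2)*G + j = (-3 + 2)*G + j = -G + j = j - G)
v = -1114
917 + v/(1230 - 37/A(-11, O)) = 917 - 1114/(1230 - 37/(-11 - 1*22)) = 917 - 1114/(1230 - 37/(-11 - 22)) = 917 - 1114/(1230 - 37/(-33)) = 917 - 1114/(1230 - 37*(-1/33)) = 917 - 1114/(1230 + 37/33) = 917 - 1114/40627/33 = 917 - 1114*33/40627 = 917 - 36762/40627 = 37218197/40627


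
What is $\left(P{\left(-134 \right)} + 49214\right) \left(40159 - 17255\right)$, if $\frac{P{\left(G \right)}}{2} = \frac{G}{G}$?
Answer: $1127243264$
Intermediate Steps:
$P{\left(G \right)} = 2$ ($P{\left(G \right)} = 2 \frac{G}{G} = 2 \cdot 1 = 2$)
$\left(P{\left(-134 \right)} + 49214\right) \left(40159 - 17255\right) = \left(2 + 49214\right) \left(40159 - 17255\right) = 49216 \cdot 22904 = 1127243264$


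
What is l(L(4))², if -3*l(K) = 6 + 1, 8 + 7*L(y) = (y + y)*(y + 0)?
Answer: 49/9 ≈ 5.4444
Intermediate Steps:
L(y) = -8/7 + 2*y²/7 (L(y) = -8/7 + ((y + y)*(y + 0))/7 = -8/7 + ((2*y)*y)/7 = -8/7 + (2*y²)/7 = -8/7 + 2*y²/7)
l(K) = -7/3 (l(K) = -(6 + 1)/3 = -⅓*7 = -7/3)
l(L(4))² = (-7/3)² = 49/9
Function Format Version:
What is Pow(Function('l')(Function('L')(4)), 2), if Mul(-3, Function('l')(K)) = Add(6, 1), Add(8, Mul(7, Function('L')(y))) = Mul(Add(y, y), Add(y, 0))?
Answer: Rational(49, 9) ≈ 5.4444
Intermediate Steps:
Function('L')(y) = Add(Rational(-8, 7), Mul(Rational(2, 7), Pow(y, 2))) (Function('L')(y) = Add(Rational(-8, 7), Mul(Rational(1, 7), Mul(Add(y, y), Add(y, 0)))) = Add(Rational(-8, 7), Mul(Rational(1, 7), Mul(Mul(2, y), y))) = Add(Rational(-8, 7), Mul(Rational(1, 7), Mul(2, Pow(y, 2)))) = Add(Rational(-8, 7), Mul(Rational(2, 7), Pow(y, 2))))
Function('l')(K) = Rational(-7, 3) (Function('l')(K) = Mul(Rational(-1, 3), Add(6, 1)) = Mul(Rational(-1, 3), 7) = Rational(-7, 3))
Pow(Function('l')(Function('L')(4)), 2) = Pow(Rational(-7, 3), 2) = Rational(49, 9)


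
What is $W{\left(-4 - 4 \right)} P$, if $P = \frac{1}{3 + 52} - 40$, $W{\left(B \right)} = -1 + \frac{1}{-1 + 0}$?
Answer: $\frac{4398}{55} \approx 79.964$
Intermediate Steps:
$W{\left(B \right)} = -2$ ($W{\left(B \right)} = -1 + \frac{1}{-1} = -1 - 1 = -2$)
$P = - \frac{2199}{55}$ ($P = \frac{1}{55} - 40 = - \frac{2199}{55} \approx -39.982$)
$W{\left(-4 - 4 \right)} P = \left(-2\right) \left(- \frac{2199}{55}\right) = \frac{4398}{55}$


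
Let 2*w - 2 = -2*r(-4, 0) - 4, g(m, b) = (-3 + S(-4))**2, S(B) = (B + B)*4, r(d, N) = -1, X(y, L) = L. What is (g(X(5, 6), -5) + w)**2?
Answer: 1500625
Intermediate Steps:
S(B) = 8*B (S(B) = (2*B)*4 = 8*B)
g(m, b) = 1225 (g(m, b) = (-3 + 8*(-4))**2 = (-3 - 32)**2 = (-35)**2 = 1225)
w = 0 (w = 1 + (-2*(-1) - 4)/2 = 1 + (2 - 4)/2 = 1 + (1/2)*(-2) = 1 - 1 = 0)
(g(X(5, 6), -5) + w)**2 = (1225 + 0)**2 = 1225**2 = 1500625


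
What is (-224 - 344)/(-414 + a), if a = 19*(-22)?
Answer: 71/104 ≈ 0.68269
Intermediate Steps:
a = -418
(-224 - 344)/(-414 + a) = (-224 - 344)/(-414 - 418) = -568/(-832) = -568*(-1/832) = 71/104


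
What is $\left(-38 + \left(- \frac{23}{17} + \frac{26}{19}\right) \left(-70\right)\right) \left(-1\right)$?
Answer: $\frac{12624}{323} \approx 39.084$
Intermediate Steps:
$\left(-38 + \left(- \frac{23}{17} + \frac{26}{19}\right) \left(-70\right)\right) \left(-1\right) = \left(-38 + \frac{5}{323} \left(-70\right)\right) \left(-1\right) = \left(-38 - \frac{350}{323}\right) \left(-1\right) = \left(- \frac{12624}{323}\right) \left(-1\right) = \frac{12624}{323}$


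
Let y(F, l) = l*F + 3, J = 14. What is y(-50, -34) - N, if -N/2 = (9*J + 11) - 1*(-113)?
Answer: 2203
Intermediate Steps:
y(F, l) = 3 + F*l (y(F, l) = F*l + 3 = 3 + F*l)
N = -500 (N = -2*((9*14 + 11) - 1*(-113)) = -2*((126 + 11) + 113) = -2*(137 + 113) = -2*250 = -500)
y(-50, -34) - N = (3 - 50*(-34)) - 1*(-500) = (3 + 1700) + 500 = 1703 + 500 = 2203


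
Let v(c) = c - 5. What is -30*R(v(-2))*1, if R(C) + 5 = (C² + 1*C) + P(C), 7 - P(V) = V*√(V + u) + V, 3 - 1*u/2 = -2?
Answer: -1530 - 210*√3 ≈ -1893.7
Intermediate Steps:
u = 10 (u = 6 - 2*(-2) = 6 + 4 = 10)
P(V) = 7 - V - V*√(10 + V) (P(V) = 7 - (V*√(V + 10) + V) = 7 - (V*√(10 + V) + V) = 7 - (V + V*√(10 + V)) = 7 + (-V - V*√(10 + V)) = 7 - V - V*√(10 + V))
v(c) = -5 + c
R(C) = 2 + C² - C*√(10 + C) (R(C) = -5 + ((C² + 1*C) + (7 - C - C*√(10 + C))) = -5 + ((C² + C) + (7 - C - C*√(10 + C))) = -5 + ((C + C²) + (7 - C - C*√(10 + C))) = -5 + (7 + C² - C*√(10 + C)) = 2 + C² - C*√(10 + C))
-30*R(v(-2))*1 = -30*(2 + (-5 - 2)² - (-5 - 2)*√(10 + (-5 - 2)))*1 = -30*(2 + (-7)² - 1*(-7)*√(10 - 7))*1 = -30*(2 + 49 - 1*(-7)*√3)*1 = -30*(2 + 49 + 7*√3)*1 = -30*(51 + 7*√3)*1 = (-1530 - 210*√3)*1 = -1530 - 210*√3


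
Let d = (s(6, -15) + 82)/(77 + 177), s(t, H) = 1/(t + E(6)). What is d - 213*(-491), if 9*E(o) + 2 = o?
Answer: 1540721521/14732 ≈ 1.0458e+5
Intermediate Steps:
E(o) = -2/9 + o/9
s(t, H) = 1/(4/9 + t) (s(t, H) = 1/(t + (-2/9 + (⅑)*6)) = 1/(t + (-2/9 + ⅔)) = 1/(t + 4/9) = 1/(4/9 + t))
d = 4765/14732 (d = (9/(4 + 9*6) + 82)/(77 + 177) = (9/(4 + 54) + 82)/254 = (9/58 + 82)*(1/254) = (4765/58)*(1/254) = 4765/14732 ≈ 0.32345)
d - 213*(-491) = 4765/14732 - 213*(-491) = 4765/14732 + 104583 = 1540721521/14732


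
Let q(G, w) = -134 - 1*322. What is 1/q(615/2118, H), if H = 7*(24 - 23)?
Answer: -1/456 ≈ -0.0021930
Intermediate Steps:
H = 7 (H = 7*1 = 7)
q(G, w) = -456 (q(G, w) = -134 - 322 = -456)
1/q(615/2118, H) = 1/(-456) = -1/456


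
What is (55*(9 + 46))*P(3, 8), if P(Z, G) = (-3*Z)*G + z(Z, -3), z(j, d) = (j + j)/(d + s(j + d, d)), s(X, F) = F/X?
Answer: -217800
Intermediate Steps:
z(j, d) = 2*j/(d + d/(d + j)) (z(j, d) = (j + j)/(d + d/(j + d)) = (2*j)/(d + d/(d + j)) = 2*j/(d + d/(d + j)))
P(Z, G) = -3*G*Z - 2*Z*(-3 + Z)/(3*(-2 + Z)) (P(Z, G) = (-3*Z)*G + 2*Z*(-3 + Z)/(-3*(1 - 3 + Z)) = -3*G*Z + 2*Z*(-⅓)*(-3 + Z)/(-2 + Z) = -3*G*Z - 2*Z*(-3 + Z)/(3*(-2 + Z)))
(55*(9 + 46))*P(3, 8) = (55*(9 + 46))*((⅓)*3*(6 - 2*3 - 9*8*(-2 + 3))/(-2 + 3)) = (55*55)*((⅓)*3*(6 - 6 - 9*8*1)/1) = 3025*((⅓)*3*1*(6 - 6 - 72)) = 3025*((⅓)*3*1*(-72)) = 3025*(-72) = -217800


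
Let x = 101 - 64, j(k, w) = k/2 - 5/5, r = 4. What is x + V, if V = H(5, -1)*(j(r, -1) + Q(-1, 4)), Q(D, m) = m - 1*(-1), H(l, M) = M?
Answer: 31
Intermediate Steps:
j(k, w) = -1 + k/2 (j(k, w) = k*(½) - 5*⅕ = k/2 - 1 = -1 + k/2)
Q(D, m) = 1 + m (Q(D, m) = m + 1 = 1 + m)
V = -6 (V = -((-1 + (½)*4) + (1 + 4)) = -((-1 + 2) + 5) = -(1 + 5) = -1*6 = -6)
x = 37
x + V = 37 - 6 = 31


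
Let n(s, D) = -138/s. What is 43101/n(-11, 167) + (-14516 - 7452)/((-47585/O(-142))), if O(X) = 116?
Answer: 7637411893/2188910 ≈ 3489.1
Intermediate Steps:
43101/n(-11, 167) + (-14516 - 7452)/((-47585/O(-142))) = 43101/((-138/(-11))) + (-14516 - 7452)/((-47585/116)) = 43101/((-138*(-1/11))) - 21968/((-47585*1/116)) = 43101/(138/11) - 21968/(-47585/116) = 43101*(11/138) - 21968*(-116/47585) = 158037/46 + 2548288/47585 = 7637411893/2188910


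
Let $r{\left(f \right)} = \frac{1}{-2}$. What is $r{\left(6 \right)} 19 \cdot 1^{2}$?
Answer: $- \frac{19}{2} \approx -9.5$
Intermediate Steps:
$r{\left(f \right)} = - \frac{1}{2}$
$r{\left(6 \right)} 19 \cdot 1^{2} = \left(- \frac{1}{2}\right) 19 \cdot 1^{2} = \left(- \frac{19}{2}\right) 1 = - \frac{19}{2}$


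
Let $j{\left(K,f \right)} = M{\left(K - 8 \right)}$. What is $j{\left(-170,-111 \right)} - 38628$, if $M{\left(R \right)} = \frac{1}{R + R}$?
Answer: $- \frac{13751569}{356} \approx -38628.0$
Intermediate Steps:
$M{\left(R \right)} = \frac{1}{2 R}$
$j{\left(K,f \right)} = \frac{1}{2 \left(-8 + K\right)}$ ($j{\left(K,f \right)} = \frac{1}{2 \left(K - 8\right)} = \frac{1}{2 \left(-8 + K\right)}$)
$j{\left(-170,-111 \right)} - 38628 = \frac{1}{2 \left(-8 - 170\right)} - 38628 = \frac{1}{2 \left(-178\right)} - 38628 = \frac{1}{2} \left(- \frac{1}{178}\right) - 38628 = - \frac{1}{356} - 38628 = - \frac{13751569}{356}$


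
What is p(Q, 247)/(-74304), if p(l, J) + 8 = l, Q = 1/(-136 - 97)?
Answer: 1865/17312832 ≈ 0.00010772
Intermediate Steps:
Q = -1/233 (Q = 1/(-233) = -1/233 ≈ -0.0042918)
p(l, J) = -8 + l
p(Q, 247)/(-74304) = (-8 - 1/233)/(-74304) = -1865/233*(-1/74304) = 1865/17312832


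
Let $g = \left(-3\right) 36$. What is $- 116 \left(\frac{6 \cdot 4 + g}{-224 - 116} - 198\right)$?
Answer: $\frac{1949844}{85} \approx 22939.0$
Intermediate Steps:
$g = -108$
$- 116 \left(\frac{6 \cdot 4 + g}{-224 - 116} - 198\right) = - 116 \left(\frac{6 \cdot 4 - 108}{-224 - 116} - 198\right) = - 116 \left(\frac{24 - 108}{-340} - 198\right) = - 116 \left(\left(-84\right) \left(- \frac{1}{340}\right) - 198\right) = - 116 \left(\frac{21}{85} - 198\right) = \left(-116\right) \left(- \frac{16809}{85}\right) = \frac{1949844}{85}$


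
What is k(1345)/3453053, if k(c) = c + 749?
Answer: 2094/3453053 ≈ 0.00060642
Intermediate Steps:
k(c) = 749 + c
k(1345)/3453053 = (749 + 1345)/3453053 = 2094*(1/3453053) = 2094/3453053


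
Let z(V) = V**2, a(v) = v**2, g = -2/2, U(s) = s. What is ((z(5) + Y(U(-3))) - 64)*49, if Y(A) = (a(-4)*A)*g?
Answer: 441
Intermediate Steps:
g = -1 (g = -2*1/2 = -1)
Y(A) = -16*A (Y(A) = ((-4)**2*A)*(-1) = (16*A)*(-1) = -16*A)
((z(5) + Y(U(-3))) - 64)*49 = ((5**2 - 16*(-3)) - 64)*49 = ((25 + 48) - 64)*49 = (73 - 64)*49 = 9*49 = 441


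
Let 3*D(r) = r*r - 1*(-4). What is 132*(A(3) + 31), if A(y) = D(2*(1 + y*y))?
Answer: 21868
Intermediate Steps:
D(r) = 4/3 + r²/3 (D(r) = (r*r - 1*(-4))/3 = (r² + 4)/3 = (4 + r²)/3 = 4/3 + r²/3)
A(y) = 4/3 + (2 + 2*y²)²/3 (A(y) = 4/3 + (2*(1 + y*y))²/3 = 4/3 + (2*(1 + y²))²/3 = 4/3 + (2 + 2*y²)²/3)
132*(A(3) + 31) = 132*((4/3 + 4*(1 + 3²)²/3) + 31) = 132*((4/3 + 4*(1 + 9)²/3) + 31) = 132*((4/3 + (4/3)*10²) + 31) = 132*((4/3 + (4/3)*100) + 31) = 132*((4/3 + 400/3) + 31) = 132*(404/3 + 31) = 132*(497/3) = 21868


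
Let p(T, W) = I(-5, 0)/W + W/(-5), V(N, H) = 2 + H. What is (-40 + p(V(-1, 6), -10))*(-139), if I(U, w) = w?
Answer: 5282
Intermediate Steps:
p(T, W) = -W/5 (p(T, W) = 0/W + W/(-5) = 0 + W*(-⅕) = 0 - W/5 = -W/5)
(-40 + p(V(-1, 6), -10))*(-139) = (-40 - ⅕*(-10))*(-139) = (-40 + 2)*(-139) = -38*(-139) = 5282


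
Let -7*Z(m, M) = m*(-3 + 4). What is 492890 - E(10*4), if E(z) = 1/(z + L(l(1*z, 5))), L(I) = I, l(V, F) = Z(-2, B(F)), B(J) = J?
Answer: 138994973/282 ≈ 4.9289e+5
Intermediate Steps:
Z(m, M) = -m/7 (Z(m, M) = -m*(-3 + 4)/7 = -m/7)
l(V, F) = 2/7 (l(V, F) = -⅐*(-2) = 2/7)
E(z) = 1/(2/7 + z) (E(z) = 1/(z + 2/7) = 1/(2/7 + z))
492890 - E(10*4) = 492890 - 7/(2 + 7*(10*4)) = 492890 - 7/(2 + 7*40) = 492890 - 7/(2 + 280) = 492890 - 7/282 = 138994973/282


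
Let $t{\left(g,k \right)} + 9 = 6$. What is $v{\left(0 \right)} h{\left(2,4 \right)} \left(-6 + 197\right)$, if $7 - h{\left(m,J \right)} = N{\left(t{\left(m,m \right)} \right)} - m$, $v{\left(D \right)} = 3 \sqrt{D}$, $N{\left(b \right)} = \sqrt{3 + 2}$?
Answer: $0$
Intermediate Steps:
$t{\left(g,k \right)} = -3$ ($t{\left(g,k \right)} = -9 + 6 = -3$)
$N{\left(b \right)} = \sqrt{5}$
$h{\left(m,J \right)} = 7 + m - \sqrt{5}$ ($h{\left(m,J \right)} = 7 - \left(\sqrt{5} - m\right) = 7 + \left(m - \sqrt{5}\right) = 7 + m - \sqrt{5}$)
$v{\left(0 \right)} h{\left(2,4 \right)} \left(-6 + 197\right) = 3 \sqrt{0} \left(7 + 2 - \sqrt{5}\right) \left(-6 + 197\right) = 3 \cdot 0 \left(9 - \sqrt{5}\right) 191 = 0 \left(9 - \sqrt{5}\right) 191 = 0 \cdot 191 = 0$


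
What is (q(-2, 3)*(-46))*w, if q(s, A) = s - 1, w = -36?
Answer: -4968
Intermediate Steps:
q(s, A) = -1 + s
(q(-2, 3)*(-46))*w = ((-1 - 2)*(-46))*(-36) = -3*(-46)*(-36) = 138*(-36) = -4968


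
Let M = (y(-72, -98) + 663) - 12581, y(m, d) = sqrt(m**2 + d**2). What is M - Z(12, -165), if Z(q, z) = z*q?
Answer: -9938 + 2*sqrt(3697) ≈ -9816.4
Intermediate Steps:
Z(q, z) = q*z
y(m, d) = sqrt(d**2 + m**2)
M = -11918 + 2*sqrt(3697) (M = (sqrt((-98)**2 + (-72)**2) + 663) - 12581 = (sqrt(9604 + 5184) + 663) - 12581 = (sqrt(14788) + 663) - 12581 = (2*sqrt(3697) + 663) - 12581 = (663 + 2*sqrt(3697)) - 12581 = -11918 + 2*sqrt(3697) ≈ -11796.)
M - Z(12, -165) = (-11918 + 2*sqrt(3697)) - 12*(-165) = (-11918 + 2*sqrt(3697)) - 1*(-1980) = (-11918 + 2*sqrt(3697)) + 1980 = -9938 + 2*sqrt(3697)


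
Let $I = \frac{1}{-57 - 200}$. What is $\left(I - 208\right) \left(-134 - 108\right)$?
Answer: $\frac{12936594}{257} \approx 50337.0$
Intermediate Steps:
$I = - \frac{1}{257}$ ($I = \frac{1}{-57 - 200} = \frac{1}{-257} = - \frac{1}{257} \approx -0.0038911$)
$\left(I - 208\right) \left(-134 - 108\right) = \left(- \frac{1}{257} - 208\right) \left(-134 - 108\right) = \left(- \frac{53457}{257}\right) \left(-242\right) = \frac{12936594}{257}$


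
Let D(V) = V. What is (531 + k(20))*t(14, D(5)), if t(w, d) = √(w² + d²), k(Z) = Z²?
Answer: 931*√221 ≈ 13840.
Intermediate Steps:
t(w, d) = √(d² + w²)
(531 + k(20))*t(14, D(5)) = (531 + 20²)*√(5² + 14²) = (531 + 400)*√(25 + 196) = 931*√221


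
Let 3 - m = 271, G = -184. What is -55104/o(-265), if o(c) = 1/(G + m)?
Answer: 24907008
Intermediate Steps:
m = -268 (m = 3 - 1*271 = 3 - 271 = -268)
o(c) = -1/452 (o(c) = 1/(-184 - 268) = 1/(-452) = -1/452)
-55104/o(-265) = -55104/(-1/452) = -55104*(-452) = 24907008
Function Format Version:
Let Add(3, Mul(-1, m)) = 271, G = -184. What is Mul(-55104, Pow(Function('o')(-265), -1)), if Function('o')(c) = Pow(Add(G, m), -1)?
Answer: 24907008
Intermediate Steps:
m = -268 (m = Add(3, Mul(-1, 271)) = Add(3, -271) = -268)
Function('o')(c) = Rational(-1, 452) (Function('o')(c) = Pow(Add(-184, -268), -1) = Pow(-452, -1) = Rational(-1, 452))
Mul(-55104, Pow(Function('o')(-265), -1)) = Mul(-55104, Pow(Rational(-1, 452), -1)) = Mul(-55104, -452) = 24907008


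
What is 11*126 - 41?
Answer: 1345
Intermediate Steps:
11*126 - 41 = 1386 - 41 = 1345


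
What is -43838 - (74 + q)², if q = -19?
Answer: -46863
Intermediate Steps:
-43838 - (74 + q)² = -43838 - (74 - 19)² = -43838 - 1*55² = -43838 - 1*3025 = -43838 - 3025 = -46863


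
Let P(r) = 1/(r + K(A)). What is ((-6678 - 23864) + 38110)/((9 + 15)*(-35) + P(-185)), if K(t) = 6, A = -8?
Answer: -1354672/150361 ≈ -9.0095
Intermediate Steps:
P(r) = 1/(6 + r) (P(r) = 1/(r + 6) = 1/(6 + r))
((-6678 - 23864) + 38110)/((9 + 15)*(-35) + P(-185)) = ((-6678 - 23864) + 38110)/((9 + 15)*(-35) + 1/(6 - 185)) = (-30542 + 38110)/(24*(-35) + 1/(-179)) = 7568/(-840 - 1/179) = 7568/(-150361/179) = 7568*(-179/150361) = -1354672/150361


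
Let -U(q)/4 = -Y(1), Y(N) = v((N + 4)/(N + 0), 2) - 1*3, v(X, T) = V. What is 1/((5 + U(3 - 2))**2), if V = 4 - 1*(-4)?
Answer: 1/625 ≈ 0.0016000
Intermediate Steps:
V = 8 (V = 4 + 4 = 8)
v(X, T) = 8
Y(N) = 5 (Y(N) = 8 - 1*3 = 8 - 3 = 5)
U(q) = 20 (U(q) = -(-4)*5 = -4*(-5) = 20)
1/((5 + U(3 - 2))**2) = 1/((5 + 20)**2) = 1/(25**2) = 1/625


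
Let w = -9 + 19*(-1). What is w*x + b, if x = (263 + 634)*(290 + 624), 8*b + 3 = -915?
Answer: -91824555/4 ≈ -2.2956e+7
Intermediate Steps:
b = -459/4 (b = -3/8 + (1/8)*(-915) = -3/8 - 915/8 = -459/4 ≈ -114.75)
x = 819858 (x = 897*914 = 819858)
w = -28 (w = -9 - 19 = -28)
w*x + b = -28*819858 - 459/4 = -22956024 - 459/4 = -91824555/4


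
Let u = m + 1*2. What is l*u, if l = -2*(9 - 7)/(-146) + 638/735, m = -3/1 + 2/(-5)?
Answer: -48044/38325 ≈ -1.2536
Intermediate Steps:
m = -17/5 (m = -3*1 + 2*(-1/5) = -3 - 2/5 = -17/5 ≈ -3.4000)
u = -7/5 (u = -17/5 + 1*2 = -17/5 + 2 = -7/5 ≈ -1.4000)
l = 48044/53655 (l = -2*2*(-1/146) + 638*(1/735) = -4*(-1/146) + 638/735 = 2/73 + 638/735 = 48044/53655 ≈ 0.89542)
l*u = (48044/53655)*(-7/5) = -48044/38325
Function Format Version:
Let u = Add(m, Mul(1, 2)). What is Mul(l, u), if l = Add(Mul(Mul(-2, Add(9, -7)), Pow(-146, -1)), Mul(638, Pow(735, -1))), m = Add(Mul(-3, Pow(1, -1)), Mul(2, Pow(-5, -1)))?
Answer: Rational(-48044, 38325) ≈ -1.2536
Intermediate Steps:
m = Rational(-17, 5) (m = Add(Mul(-3, 1), Mul(2, Rational(-1, 5))) = Add(-3, Rational(-2, 5)) = Rational(-17, 5) ≈ -3.4000)
u = Rational(-7, 5) (u = Add(Rational(-17, 5), Mul(1, 2)) = Add(Rational(-17, 5), 2) = Rational(-7, 5) ≈ -1.4000)
l = Rational(48044, 53655) (l = Add(Mul(Mul(-2, 2), Rational(-1, 146)), Mul(638, Rational(1, 735))) = Add(Mul(-4, Rational(-1, 146)), Rational(638, 735)) = Add(Rational(2, 73), Rational(638, 735)) = Rational(48044, 53655) ≈ 0.89542)
Mul(l, u) = Mul(Rational(48044, 53655), Rational(-7, 5)) = Rational(-48044, 38325)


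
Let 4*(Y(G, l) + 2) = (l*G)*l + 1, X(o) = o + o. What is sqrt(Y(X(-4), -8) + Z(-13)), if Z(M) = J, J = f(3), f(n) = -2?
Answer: I*sqrt(527)/2 ≈ 11.478*I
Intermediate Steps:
X(o) = 2*o
J = -2
Y(G, l) = -7/4 + G*l**2/4 (Y(G, l) = -2 + ((l*G)*l + 1)/4 = -2 + ((G*l)*l + 1)/4 = -2 + (G*l**2 + 1)/4 = -2 + (1 + G*l**2)/4 = -2 + (1/4 + G*l**2/4) = -7/4 + G*l**2/4)
Z(M) = -2
sqrt(Y(X(-4), -8) + Z(-13)) = sqrt((-7/4 + (1/4)*(2*(-4))*(-8)**2) - 2) = sqrt((-7/4 + (1/4)*(-8)*64) - 2) = sqrt((-7/4 - 128) - 2) = sqrt(-519/4 - 2) = sqrt(-527/4) = I*sqrt(527)/2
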